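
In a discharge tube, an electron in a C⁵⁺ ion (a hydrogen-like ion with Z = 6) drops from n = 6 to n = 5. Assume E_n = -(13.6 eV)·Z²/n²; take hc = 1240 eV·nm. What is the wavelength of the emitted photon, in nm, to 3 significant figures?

207 nm

For Z = 6 the level energies scale as Z², so the effective Rydberg energy is 13.6 × 36 = 489.6 eV.
ΔE = 489.6 × (1/5² − 1/6²) = 489.6 × 0.01222 = 5.984 eV.
λ = hc/ΔE = 1240 / 5.984 = 207 nm.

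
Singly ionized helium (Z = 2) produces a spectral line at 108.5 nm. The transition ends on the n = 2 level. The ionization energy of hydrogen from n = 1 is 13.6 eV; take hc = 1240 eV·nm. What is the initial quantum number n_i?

The photon energy is ΔE = hc/λ = 1240 / 108.5 = 11.43 eV.
With Z = 2, ΔE = 54.40 × (1/n_f² − 1/n_i²), so 1/n_f² − 1/n_i² = 0.2101.
With n_f = 2: 1/n_i² = 1/4 − 0.2101 = 0.03992, so n_i ≈ 5.01.

n_i = 5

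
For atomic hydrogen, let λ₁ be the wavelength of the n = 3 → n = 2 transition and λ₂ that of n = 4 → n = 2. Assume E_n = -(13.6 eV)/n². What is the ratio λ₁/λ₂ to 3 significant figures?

1.35

λ ∝ 1/ΔE ∝ 1/(1/n_f² − 1/n_i²), and the Z² and hc factors cancel in the ratio.
λ₁/λ₂ = (1/2² − 1/4²)/(1/2² − 1/3²) = 0.1875/0.1389 = 1.35.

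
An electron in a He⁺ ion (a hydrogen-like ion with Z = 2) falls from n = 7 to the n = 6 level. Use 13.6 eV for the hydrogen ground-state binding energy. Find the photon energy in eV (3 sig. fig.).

The Bohr energies scale as Z², so for Z = 2: E_n = −54.40/n² eV.
E_7 = −54.40/49 = −1.110 eV and E_6 = −54.40/36 = −1.511 eV.
The photon energy is |E_7 − E_6| = 0.401 eV.

0.401 eV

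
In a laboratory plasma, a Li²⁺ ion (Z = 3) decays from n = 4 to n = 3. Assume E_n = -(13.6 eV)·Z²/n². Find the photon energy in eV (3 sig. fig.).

5.95 eV

The Bohr energies scale as Z², so for Z = 3: E_n = −122.4/n² eV.
E_4 = −122.4/16 = −7.650 eV and E_3 = −122.4/9 = −13.60 eV.
The photon energy is |E_4 − E_3| = 5.95 eV.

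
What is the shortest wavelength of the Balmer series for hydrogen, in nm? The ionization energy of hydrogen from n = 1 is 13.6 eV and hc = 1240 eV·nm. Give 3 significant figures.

365 nm

The Balmer series has lower level n_f = 2; the series limit corresponds to n_i → ∞.
ΔE_max = 13.6 × 1 / 2² = 3.400 eV.
λ_min = 1240 / 3.400 = 365 nm.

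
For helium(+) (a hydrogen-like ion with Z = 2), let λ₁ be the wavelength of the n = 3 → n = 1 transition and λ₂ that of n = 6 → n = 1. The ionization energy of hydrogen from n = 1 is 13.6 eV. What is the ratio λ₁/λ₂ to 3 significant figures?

1.09

λ ∝ 1/ΔE ∝ 1/(1/n_f² − 1/n_i²), and the Z² and hc factors cancel in the ratio.
λ₁/λ₂ = (1/1² − 1/6²)/(1/1² − 1/3²) = 0.9722/0.8889 = 1.09.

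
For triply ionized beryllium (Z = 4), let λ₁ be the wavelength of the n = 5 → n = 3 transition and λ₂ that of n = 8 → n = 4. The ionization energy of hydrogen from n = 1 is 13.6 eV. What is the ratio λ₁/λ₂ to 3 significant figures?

0.659

λ ∝ 1/ΔE ∝ 1/(1/n_f² − 1/n_i²), and the Z² and hc factors cancel in the ratio.
λ₁/λ₂ = (1/4² − 1/8²)/(1/3² − 1/5²) = 0.04688/0.07111 = 0.659.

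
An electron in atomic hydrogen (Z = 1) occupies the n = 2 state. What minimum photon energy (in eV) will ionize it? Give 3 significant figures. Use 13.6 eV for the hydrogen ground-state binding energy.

E_2 = −13.60/4 = −3.40 eV, so ionization (to E = 0) requires 3.40 eV.

3.40 eV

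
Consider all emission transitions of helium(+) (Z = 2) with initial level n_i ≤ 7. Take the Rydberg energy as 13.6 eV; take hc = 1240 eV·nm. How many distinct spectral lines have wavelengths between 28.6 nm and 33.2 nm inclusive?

Enumerate all n_i → n_f pairs with 1 ≤ n_f < n_i ≤ 7 and compute λ = 1240 / [13.6·4·(1/n_f² − 1/n_i²)].
Lines falling in [28.6, 33.2] nm: 2→1 (30.39 nm).

1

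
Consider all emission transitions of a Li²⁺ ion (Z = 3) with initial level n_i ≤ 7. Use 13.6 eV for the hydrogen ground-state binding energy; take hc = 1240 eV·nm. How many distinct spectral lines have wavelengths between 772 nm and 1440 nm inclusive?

2

Enumerate all n_i → n_f pairs with 1 ≤ n_f < n_i ≤ 7 and compute λ = 1240 / [13.6·9·(1/n_f² − 1/n_i²)].
Lines falling in [772, 1440] nm: 6→5 (828.9 nm), 7→6 (1375 nm).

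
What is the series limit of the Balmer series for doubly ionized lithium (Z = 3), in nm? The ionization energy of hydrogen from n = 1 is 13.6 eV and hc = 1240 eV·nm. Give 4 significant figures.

40.52 nm

The Balmer series has lower level n_f = 2; the series limit corresponds to n_i → ∞.
ΔE_max = 13.6 × 9 / 2² = 30.60 eV.
λ_min = 1240 / 30.60 = 40.52 nm.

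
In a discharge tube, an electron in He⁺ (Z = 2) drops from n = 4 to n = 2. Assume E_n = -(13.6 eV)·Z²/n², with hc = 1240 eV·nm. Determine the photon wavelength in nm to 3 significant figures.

For Z = 2 the level energies scale as Z², so the effective Rydberg energy is 13.6 × 4 = 54.40 eV.
ΔE = 54.40 × (1/2² − 1/4²) = 54.40 × 0.1875 = 10.20 eV.
λ = hc/ΔE = 1240 / 10.20 = 122 nm.

122 nm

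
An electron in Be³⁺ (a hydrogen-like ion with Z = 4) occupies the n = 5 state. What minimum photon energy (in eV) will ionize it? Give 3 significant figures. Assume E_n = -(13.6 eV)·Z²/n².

E_n = −13.6 Z²/n² = −217.6/n² eV for Z = 4.
E_5 = −217.6/25 = −8.70 eV, so ionization (to E = 0) requires 8.70 eV.

8.70 eV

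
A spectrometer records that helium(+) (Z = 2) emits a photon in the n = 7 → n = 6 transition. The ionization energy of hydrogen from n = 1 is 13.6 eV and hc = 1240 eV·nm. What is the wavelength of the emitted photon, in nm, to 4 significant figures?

For Z = 2 the level energies scale as Z², so the effective Rydberg energy is 13.6 × 4 = 54.40 eV.
ΔE = 54.40 × (1/6² − 1/7²) = 54.40 × 0.007370 = 0.4009 eV.
λ = hc/ΔE = 1240 / 0.4009 = 3093 nm.

3093 nm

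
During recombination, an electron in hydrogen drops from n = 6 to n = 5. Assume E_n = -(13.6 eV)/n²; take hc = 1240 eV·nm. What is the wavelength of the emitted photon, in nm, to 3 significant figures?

7460 nm

ΔE = 13.60 × (1/5² − 1/6²) = 13.60 × 0.01222 = 0.1662 eV.
λ = hc/ΔE = 1240 / 0.1662 = 7460 nm.
This line belongs to the Pfund series.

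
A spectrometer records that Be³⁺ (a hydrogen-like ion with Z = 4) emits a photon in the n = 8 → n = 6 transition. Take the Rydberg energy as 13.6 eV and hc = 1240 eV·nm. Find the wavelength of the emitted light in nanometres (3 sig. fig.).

For Z = 4 the level energies scale as Z², so the effective Rydberg energy is 13.6 × 16 = 217.6 eV.
ΔE = 217.6 × (1/6² − 1/8²) = 217.6 × 0.01215 = 2.644 eV.
λ = hc/ΔE = 1240 / 2.644 = 469 nm.

469 nm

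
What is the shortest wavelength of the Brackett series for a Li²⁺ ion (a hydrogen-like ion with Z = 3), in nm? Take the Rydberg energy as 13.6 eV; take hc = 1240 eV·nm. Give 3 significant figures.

The Brackett series has lower level n_f = 4; the series limit corresponds to n_i → ∞.
ΔE_max = 13.6 × 9 / 4² = 7.650 eV.
λ_min = 1240 / 7.650 = 162 nm.

162 nm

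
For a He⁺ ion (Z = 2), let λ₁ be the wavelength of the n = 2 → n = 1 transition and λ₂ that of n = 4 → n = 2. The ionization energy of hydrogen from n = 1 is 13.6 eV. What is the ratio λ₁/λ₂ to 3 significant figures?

0.250

λ ∝ 1/ΔE ∝ 1/(1/n_f² − 1/n_i²), and the Z² and hc factors cancel in the ratio.
λ₁/λ₂ = (1/2² − 1/4²)/(1/1² − 1/2²) = 0.1875/0.7500 = 0.250.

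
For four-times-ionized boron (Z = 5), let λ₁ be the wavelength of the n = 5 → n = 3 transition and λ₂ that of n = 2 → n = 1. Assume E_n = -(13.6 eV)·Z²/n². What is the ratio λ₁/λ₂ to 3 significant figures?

λ ∝ 1/ΔE ∝ 1/(1/n_f² − 1/n_i²), and the Z² and hc factors cancel in the ratio.
λ₁/λ₂ = (1/1² − 1/2²)/(1/3² − 1/5²) = 0.7500/0.07111 = 10.5.

10.5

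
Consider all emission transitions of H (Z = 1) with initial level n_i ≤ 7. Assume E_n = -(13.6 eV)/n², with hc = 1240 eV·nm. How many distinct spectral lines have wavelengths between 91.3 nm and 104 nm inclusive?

Enumerate all n_i → n_f pairs with 1 ≤ n_f < n_i ≤ 7 and compute λ = 1240 / [13.6·1·(1/n_f² − 1/n_i²)].
Lines falling in [91.3, 104] nm: 7→1 (93.08 nm), 6→1 (93.78 nm), 5→1 (94.98 nm), 4→1 (97.25 nm), 3→1 (102.6 nm).

5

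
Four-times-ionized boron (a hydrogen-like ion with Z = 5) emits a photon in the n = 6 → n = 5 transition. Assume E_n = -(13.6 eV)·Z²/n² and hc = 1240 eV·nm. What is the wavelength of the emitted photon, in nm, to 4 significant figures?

For Z = 5 the level energies scale as Z², so the effective Rydberg energy is 13.6 × 25 = 340.0 eV.
ΔE = 340.0 × (1/5² − 1/6²) = 340.0 × 0.01222 = 4.156 eV.
λ = hc/ΔE = 1240 / 4.156 = 298.4 nm.

298.4 nm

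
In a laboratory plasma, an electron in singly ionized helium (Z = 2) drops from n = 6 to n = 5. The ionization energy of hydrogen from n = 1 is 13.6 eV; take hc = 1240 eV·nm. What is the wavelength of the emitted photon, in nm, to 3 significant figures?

1860 nm

For Z = 2 the level energies scale as Z², so the effective Rydberg energy is 13.6 × 4 = 54.40 eV.
ΔE = 54.40 × (1/5² − 1/6²) = 54.40 × 0.01222 = 0.6649 eV.
λ = hc/ΔE = 1240 / 0.6649 = 1860 nm.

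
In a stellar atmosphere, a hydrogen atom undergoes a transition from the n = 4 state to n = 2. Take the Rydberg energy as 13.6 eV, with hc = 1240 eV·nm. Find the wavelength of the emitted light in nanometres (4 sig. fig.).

486.3 nm

ΔE = 13.60 × (1/2² − 1/4²) = 13.60 × 0.1875 = 2.550 eV.
λ = hc/ΔE = 1240 / 2.550 = 486.3 nm.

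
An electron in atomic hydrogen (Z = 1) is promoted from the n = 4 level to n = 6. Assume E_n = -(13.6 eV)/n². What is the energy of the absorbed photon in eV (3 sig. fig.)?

E_6 = −13.60/36 = −0.3778 eV and E_4 = −13.60/16 = −0.8500 eV.
The photon energy is |E_6 − E_4| = 0.472 eV.

0.472 eV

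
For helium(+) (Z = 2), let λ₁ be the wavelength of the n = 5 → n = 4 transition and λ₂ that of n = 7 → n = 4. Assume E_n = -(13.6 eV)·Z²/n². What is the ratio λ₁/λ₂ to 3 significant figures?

λ ∝ 1/ΔE ∝ 1/(1/n_f² − 1/n_i²), and the Z² and hc factors cancel in the ratio.
λ₁/λ₂ = (1/4² − 1/7²)/(1/4² − 1/5²) = 0.04209/0.02250 = 1.87.

1.87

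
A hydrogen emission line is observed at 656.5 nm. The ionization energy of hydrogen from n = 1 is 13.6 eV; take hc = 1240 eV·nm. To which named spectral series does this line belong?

ΔE = 1240/656.5 = 1.889 eV.
This matches 13.6 × (1/2² − 1/3²), so n_f = 2: the Balmer series.

Balmer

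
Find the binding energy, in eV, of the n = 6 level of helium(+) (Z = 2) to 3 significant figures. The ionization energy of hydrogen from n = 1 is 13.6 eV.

1.51 eV

E_n = −13.6 Z²/n² = −54.40/n² eV for Z = 2.
E_6 = −54.40/36 = −1.51 eV, so ionization (to E = 0) requires 1.51 eV.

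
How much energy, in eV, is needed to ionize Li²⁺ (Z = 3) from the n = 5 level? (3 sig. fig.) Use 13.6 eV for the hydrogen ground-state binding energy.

4.90 eV

E_n = −13.6 Z²/n² = −122.4/n² eV for Z = 3.
E_5 = −122.4/25 = −4.90 eV, so ionization (to E = 0) requires 4.90 eV.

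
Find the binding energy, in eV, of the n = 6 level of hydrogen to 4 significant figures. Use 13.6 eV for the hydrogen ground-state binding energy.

E_6 = −13.60/36 = −0.3778 eV, so ionization (to E = 0) requires 0.3778 eV.

0.3778 eV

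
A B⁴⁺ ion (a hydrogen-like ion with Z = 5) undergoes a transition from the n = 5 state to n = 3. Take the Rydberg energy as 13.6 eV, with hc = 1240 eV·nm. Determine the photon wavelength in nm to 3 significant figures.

For Z = 5 the level energies scale as Z², so the effective Rydberg energy is 13.6 × 25 = 340.0 eV.
ΔE = 340.0 × (1/3² − 1/5²) = 340.0 × 0.07111 = 24.18 eV.
λ = hc/ΔE = 1240 / 24.18 = 51.3 nm.

51.3 nm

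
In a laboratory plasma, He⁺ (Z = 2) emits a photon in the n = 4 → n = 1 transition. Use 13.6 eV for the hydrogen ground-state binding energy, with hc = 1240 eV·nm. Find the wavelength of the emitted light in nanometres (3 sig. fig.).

For Z = 2 the level energies scale as Z², so the effective Rydberg energy is 13.6 × 4 = 54.40 eV.
ΔE = 54.40 × (1/1² − 1/4²) = 54.40 × 0.9375 = 51.00 eV.
λ = hc/ΔE = 1240 / 51.00 = 24.3 nm.

24.3 nm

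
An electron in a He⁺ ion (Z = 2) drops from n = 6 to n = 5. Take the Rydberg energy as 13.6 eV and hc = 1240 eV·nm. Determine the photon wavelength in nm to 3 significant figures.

For Z = 2 the level energies scale as Z², so the effective Rydberg energy is 13.6 × 4 = 54.40 eV.
ΔE = 54.40 × (1/5² − 1/6²) = 54.40 × 0.01222 = 0.6649 eV.
λ = hc/ΔE = 1240 / 0.6649 = 1860 nm.

1860 nm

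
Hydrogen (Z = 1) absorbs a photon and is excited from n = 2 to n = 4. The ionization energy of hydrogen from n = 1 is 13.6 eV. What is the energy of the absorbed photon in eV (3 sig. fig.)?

2.55 eV

E_4 = −13.60/16 = −0.8500 eV and E_2 = −13.60/4 = −3.400 eV.
The photon energy is |E_4 − E_2| = 2.55 eV.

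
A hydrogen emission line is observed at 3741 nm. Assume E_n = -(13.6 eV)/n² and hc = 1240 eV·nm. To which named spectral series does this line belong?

ΔE = 1240/3741 = 0.3315 eV.
This matches 13.6 × (1/5² − 1/8²), so n_f = 5: the Pfund series.

Pfund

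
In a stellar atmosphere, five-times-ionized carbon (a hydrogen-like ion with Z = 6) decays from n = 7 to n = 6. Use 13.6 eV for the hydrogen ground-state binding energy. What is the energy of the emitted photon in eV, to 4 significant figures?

The Bohr energies scale as Z², so for Z = 6: E_n = −489.6/n² eV.
E_7 = −489.6/49 = −9.992 eV and E_6 = −489.6/36 = −13.60 eV.
The photon energy is |E_7 − E_6| = 3.608 eV.

3.608 eV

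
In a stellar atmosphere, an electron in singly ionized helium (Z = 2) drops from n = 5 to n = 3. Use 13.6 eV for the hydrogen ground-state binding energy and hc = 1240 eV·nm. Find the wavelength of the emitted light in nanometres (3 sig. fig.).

321 nm

For Z = 2 the level energies scale as Z², so the effective Rydberg energy is 13.6 × 4 = 54.40 eV.
ΔE = 54.40 × (1/3² − 1/5²) = 54.40 × 0.07111 = 3.868 eV.
λ = hc/ΔE = 1240 / 3.868 = 321 nm.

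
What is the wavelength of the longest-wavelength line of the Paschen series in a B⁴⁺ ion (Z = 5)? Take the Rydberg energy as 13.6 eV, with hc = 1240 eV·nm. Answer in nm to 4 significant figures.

75.03 nm

The Paschen series terminates on n_f = 3; the first line has n_i = 3+1 = 4.
ΔE = 340.0 × (1/3² − 1/4²) = 16.53 eV.
λ = 1240 / 16.53 = 75.03 nm.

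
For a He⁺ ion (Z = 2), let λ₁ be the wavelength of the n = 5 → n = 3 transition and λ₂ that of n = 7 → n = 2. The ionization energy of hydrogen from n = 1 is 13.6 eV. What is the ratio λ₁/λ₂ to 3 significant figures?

λ ∝ 1/ΔE ∝ 1/(1/n_f² − 1/n_i²), and the Z² and hc factors cancel in the ratio.
λ₁/λ₂ = (1/2² − 1/7²)/(1/3² − 1/5²) = 0.2296/0.07111 = 3.23.

3.23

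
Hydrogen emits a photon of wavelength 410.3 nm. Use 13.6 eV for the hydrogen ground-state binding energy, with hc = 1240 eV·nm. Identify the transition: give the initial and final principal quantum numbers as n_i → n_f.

The photon energy is ΔE = hc/λ = 1240 / 410.3 = 3.022 eV.
With Z = 1, ΔE = 13.60 × (1/n_f² − 1/n_i²), so 1/n_f² − 1/n_i² = 0.2222.
Trying n_f = 2 gives 1/n_i² = 0.02778, i.e. n_i ≈ 6; this pair matches.

n_i = 6, n_f = 2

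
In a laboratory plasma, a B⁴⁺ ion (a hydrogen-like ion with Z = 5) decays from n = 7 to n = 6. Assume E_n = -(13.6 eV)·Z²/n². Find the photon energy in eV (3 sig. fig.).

2.51 eV

The Bohr energies scale as Z², so for Z = 5: E_n = −340.0/n² eV.
E_7 = −340.0/49 = −6.939 eV and E_6 = −340.0/36 = −9.444 eV.
The photon energy is |E_7 − E_6| = 2.51 eV.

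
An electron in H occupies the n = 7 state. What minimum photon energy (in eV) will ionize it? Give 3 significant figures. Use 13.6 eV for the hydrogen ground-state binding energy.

E_7 = −13.60/49 = −0.278 eV, so ionization (to E = 0) requires 0.278 eV.

0.278 eV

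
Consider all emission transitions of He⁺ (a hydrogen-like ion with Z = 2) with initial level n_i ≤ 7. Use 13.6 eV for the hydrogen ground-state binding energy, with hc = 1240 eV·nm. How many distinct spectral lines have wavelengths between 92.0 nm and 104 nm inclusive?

2

Enumerate all n_i → n_f pairs with 1 ≤ n_f < n_i ≤ 7 and compute λ = 1240 / [13.6·4·(1/n_f² − 1/n_i²)].
Lines falling in [92.0, 104] nm: 7→2 (99.28 nm), 6→2 (102.6 nm).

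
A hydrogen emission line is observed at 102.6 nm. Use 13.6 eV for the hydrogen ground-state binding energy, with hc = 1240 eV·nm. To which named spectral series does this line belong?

ΔE = 1240/102.6 = 12.09 eV.
This matches 13.6 × (1/1² − 1/3²), so n_f = 1: the Lyman series.

Lyman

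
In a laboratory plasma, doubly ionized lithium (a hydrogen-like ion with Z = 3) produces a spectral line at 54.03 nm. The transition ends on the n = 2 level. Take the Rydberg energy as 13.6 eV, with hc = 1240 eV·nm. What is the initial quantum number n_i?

n_i = 4

The photon energy is ΔE = hc/λ = 1240 / 54.03 = 22.95 eV.
With Z = 3, ΔE = 122.4 × (1/n_f² − 1/n_i²), so 1/n_f² − 1/n_i² = 0.1875.
With n_f = 2: 1/n_i² = 1/4 − 0.1875 = 0.06250, so n_i ≈ 4.00.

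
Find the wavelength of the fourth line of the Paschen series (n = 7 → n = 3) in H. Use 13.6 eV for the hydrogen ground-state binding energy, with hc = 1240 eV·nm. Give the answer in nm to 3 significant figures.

The Paschen series terminates on n_f = 3; the fourth line has n_i = 3+4 = 7.
ΔE = 13.60 × (1/3² − 1/7²) = 1.234 eV.
λ = 1240 / 1.234 = 1010 nm.

1010 nm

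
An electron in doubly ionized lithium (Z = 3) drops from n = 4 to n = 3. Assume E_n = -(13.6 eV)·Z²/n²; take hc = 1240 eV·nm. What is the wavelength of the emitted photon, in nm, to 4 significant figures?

For Z = 3 the level energies scale as Z², so the effective Rydberg energy is 13.6 × 9 = 122.4 eV.
ΔE = 122.4 × (1/3² − 1/4²) = 122.4 × 0.04861 = 5.950 eV.
λ = hc/ΔE = 1240 / 5.950 = 208.4 nm.

208.4 nm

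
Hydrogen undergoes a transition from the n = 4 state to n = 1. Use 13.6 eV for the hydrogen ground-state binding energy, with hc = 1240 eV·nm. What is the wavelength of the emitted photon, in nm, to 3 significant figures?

ΔE = 13.60 × (1/1² − 1/4²) = 13.60 × 0.9375 = 12.75 eV.
λ = hc/ΔE = 1240 / 12.75 = 97.3 nm.

97.3 nm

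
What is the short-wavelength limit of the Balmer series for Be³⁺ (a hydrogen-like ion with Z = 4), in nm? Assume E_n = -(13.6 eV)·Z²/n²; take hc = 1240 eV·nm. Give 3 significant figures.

22.8 nm

The Balmer series has lower level n_f = 2; the series limit corresponds to n_i → ∞.
ΔE_max = 13.6 × 16 / 2² = 54.40 eV.
λ_min = 1240 / 54.40 = 22.8 nm.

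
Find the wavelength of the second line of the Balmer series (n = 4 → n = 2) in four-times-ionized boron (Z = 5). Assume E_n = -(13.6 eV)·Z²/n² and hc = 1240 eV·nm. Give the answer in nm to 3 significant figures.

19.5 nm

The Balmer series terminates on n_f = 2; the second line has n_i = 2+2 = 4.
ΔE = 340.0 × (1/2² − 1/4²) = 63.75 eV.
λ = 1240 / 63.75 = 19.5 nm.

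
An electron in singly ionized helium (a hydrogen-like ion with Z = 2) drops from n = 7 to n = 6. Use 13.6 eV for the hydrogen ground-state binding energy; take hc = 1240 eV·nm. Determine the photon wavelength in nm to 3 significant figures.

3090 nm

For Z = 2 the level energies scale as Z², so the effective Rydberg energy is 13.6 × 4 = 54.40 eV.
ΔE = 54.40 × (1/6² − 1/7²) = 54.40 × 0.007370 = 0.4009 eV.
λ = hc/ΔE = 1240 / 0.4009 = 3090 nm.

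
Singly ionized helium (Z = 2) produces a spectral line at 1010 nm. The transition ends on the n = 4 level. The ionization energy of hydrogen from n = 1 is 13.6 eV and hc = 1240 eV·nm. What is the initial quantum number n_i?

The photon energy is ΔE = hc/λ = 1240 / 1010 = 1.228 eV.
With Z = 2, ΔE = 54.40 × (1/n_f² − 1/n_i²), so 1/n_f² − 1/n_i² = 0.02257.
With n_f = 4: 1/n_i² = 1/16 − 0.02257 = 0.03993, so n_i ≈ 5.00.

n_i = 5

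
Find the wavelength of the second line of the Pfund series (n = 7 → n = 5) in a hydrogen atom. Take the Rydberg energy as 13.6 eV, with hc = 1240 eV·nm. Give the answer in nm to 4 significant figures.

The Pfund series terminates on n_f = 5; the second line has n_i = 5+2 = 7.
ΔE = 13.60 × (1/5² − 1/7²) = 0.2664 eV.
λ = 1240 / 0.2664 = 4654 nm.

4654 nm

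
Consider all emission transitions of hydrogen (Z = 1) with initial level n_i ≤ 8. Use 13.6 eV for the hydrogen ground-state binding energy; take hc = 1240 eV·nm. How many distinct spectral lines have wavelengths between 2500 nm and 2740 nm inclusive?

1

Enumerate all n_i → n_f pairs with 1 ≤ n_f < n_i ≤ 8 and compute λ = 1240 / [13.6·1·(1/n_f² − 1/n_i²)].
Lines falling in [2500, 2740] nm: 6→4 (2626 nm).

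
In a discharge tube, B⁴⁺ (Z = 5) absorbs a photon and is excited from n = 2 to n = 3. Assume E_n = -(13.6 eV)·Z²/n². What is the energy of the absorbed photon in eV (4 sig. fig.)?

47.22 eV

The Bohr energies scale as Z², so for Z = 5: E_n = −340.0/n² eV.
E_3 = −340.0/9 = −37.78 eV and E_2 = −340.0/4 = −85.00 eV.
The photon energy is |E_3 − E_2| = 47.22 eV.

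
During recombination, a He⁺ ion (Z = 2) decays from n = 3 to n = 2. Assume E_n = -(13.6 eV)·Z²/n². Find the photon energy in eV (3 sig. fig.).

7.56 eV

The Bohr energies scale as Z², so for Z = 2: E_n = −54.40/n² eV.
E_3 = −54.40/9 = −6.044 eV and E_2 = −54.40/4 = −13.60 eV.
The photon energy is |E_3 − E_2| = 7.56 eV.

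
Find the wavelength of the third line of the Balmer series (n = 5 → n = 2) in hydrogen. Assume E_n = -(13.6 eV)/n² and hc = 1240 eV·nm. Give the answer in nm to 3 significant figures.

434 nm

The Balmer series terminates on n_f = 2; the third line has n_i = 2+3 = 5.
ΔE = 13.60 × (1/2² − 1/5²) = 2.856 eV.
λ = 1240 / 2.856 = 434 nm.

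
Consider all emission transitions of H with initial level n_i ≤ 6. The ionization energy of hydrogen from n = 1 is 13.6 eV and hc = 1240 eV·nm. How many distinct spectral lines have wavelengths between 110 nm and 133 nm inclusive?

Enumerate all n_i → n_f pairs with 1 ≤ n_f < n_i ≤ 6 and compute λ = 1240 / [13.6·1·(1/n_f² − 1/n_i²)].
Lines falling in [110, 133] nm: 2→1 (121.6 nm).

1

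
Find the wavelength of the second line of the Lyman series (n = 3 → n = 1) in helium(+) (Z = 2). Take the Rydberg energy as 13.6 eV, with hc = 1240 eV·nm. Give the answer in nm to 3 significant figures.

The Lyman series terminates on n_f = 1; the second line has n_i = 1+2 = 3.
ΔE = 54.40 × (1/1² − 1/3²) = 48.36 eV.
λ = 1240 / 48.36 = 25.6 nm.

25.6 nm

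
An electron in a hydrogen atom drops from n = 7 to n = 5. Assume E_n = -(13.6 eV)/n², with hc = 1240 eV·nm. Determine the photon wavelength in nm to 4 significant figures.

4654 nm

ΔE = 13.60 × (1/5² − 1/7²) = 13.60 × 0.01959 = 0.2664 eV.
λ = hc/ΔE = 1240 / 0.2664 = 4654 nm.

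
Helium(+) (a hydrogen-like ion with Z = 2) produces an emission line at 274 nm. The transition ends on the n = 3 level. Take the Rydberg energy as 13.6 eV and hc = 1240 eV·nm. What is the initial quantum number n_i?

n_i = 6

The photon energy is ΔE = hc/λ = 1240 / 274 = 4.526 eV.
With Z = 2, ΔE = 54.40 × (1/n_f² − 1/n_i²), so 1/n_f² − 1/n_i² = 0.08319.
With n_f = 3: 1/n_i² = 1/9 − 0.08319 = 0.02792, so n_i ≈ 5.98.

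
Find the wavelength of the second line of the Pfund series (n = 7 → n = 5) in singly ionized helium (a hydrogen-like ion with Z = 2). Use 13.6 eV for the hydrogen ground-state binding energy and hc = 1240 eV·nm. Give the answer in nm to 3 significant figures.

1160 nm

The Pfund series terminates on n_f = 5; the second line has n_i = 5+2 = 7.
ΔE = 54.40 × (1/5² − 1/7²) = 1.066 eV.
λ = 1240 / 1.066 = 1160 nm.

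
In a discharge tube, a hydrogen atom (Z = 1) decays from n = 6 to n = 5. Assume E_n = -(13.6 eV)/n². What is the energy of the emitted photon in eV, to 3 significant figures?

0.166 eV

E_6 = −13.60/36 = −0.3778 eV and E_5 = −13.60/25 = −0.5440 eV.
The photon energy is |E_6 − E_5| = 0.166 eV.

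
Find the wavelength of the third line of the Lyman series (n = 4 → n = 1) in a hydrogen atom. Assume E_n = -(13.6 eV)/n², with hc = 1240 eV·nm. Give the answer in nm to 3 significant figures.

The Lyman series terminates on n_f = 1; the third line has n_i = 1+3 = 4.
ΔE = 13.60 × (1/1² − 1/4²) = 12.75 eV.
λ = 1240 / 12.75 = 97.3 nm.

97.3 nm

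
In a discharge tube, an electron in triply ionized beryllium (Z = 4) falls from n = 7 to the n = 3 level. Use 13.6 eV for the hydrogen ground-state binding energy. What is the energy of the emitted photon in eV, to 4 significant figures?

The Bohr energies scale as Z², so for Z = 4: E_n = −217.6/n² eV.
E_7 = −217.6/49 = −4.441 eV and E_3 = −217.6/9 = −24.18 eV.
The photon energy is |E_7 − E_3| = 19.74 eV.

19.74 eV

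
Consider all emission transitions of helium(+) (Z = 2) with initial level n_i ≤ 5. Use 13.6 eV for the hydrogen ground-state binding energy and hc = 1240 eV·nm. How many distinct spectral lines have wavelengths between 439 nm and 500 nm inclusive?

1

Enumerate all n_i → n_f pairs with 1 ≤ n_f < n_i ≤ 5 and compute λ = 1240 / [13.6·4·(1/n_f² − 1/n_i²)].
Lines falling in [439, 500] nm: 4→3 (468.9 nm).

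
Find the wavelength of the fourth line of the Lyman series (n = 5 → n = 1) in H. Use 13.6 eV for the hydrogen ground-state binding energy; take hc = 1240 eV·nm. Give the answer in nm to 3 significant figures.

95.0 nm

The Lyman series terminates on n_f = 1; the fourth line has n_i = 1+4 = 5.
ΔE = 13.60 × (1/1² − 1/5²) = 13.06 eV.
λ = 1240 / 13.06 = 95.0 nm.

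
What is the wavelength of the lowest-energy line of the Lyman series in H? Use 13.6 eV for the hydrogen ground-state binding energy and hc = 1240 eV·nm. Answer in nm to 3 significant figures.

122 nm

The Lyman series terminates on n_f = 1; the first line has n_i = 1+1 = 2.
ΔE = 13.60 × (1/1² − 1/2²) = 10.20 eV.
λ = 1240 / 10.20 = 122 nm.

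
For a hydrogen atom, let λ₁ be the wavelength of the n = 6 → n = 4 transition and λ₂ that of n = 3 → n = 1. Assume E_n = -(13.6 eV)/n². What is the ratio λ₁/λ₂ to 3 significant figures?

λ ∝ 1/ΔE ∝ 1/(1/n_f² − 1/n_i²), and the Z² and hc factors cancel in the ratio.
λ₁/λ₂ = (1/1² − 1/3²)/(1/4² − 1/6²) = 0.8889/0.03472 = 25.6.

25.6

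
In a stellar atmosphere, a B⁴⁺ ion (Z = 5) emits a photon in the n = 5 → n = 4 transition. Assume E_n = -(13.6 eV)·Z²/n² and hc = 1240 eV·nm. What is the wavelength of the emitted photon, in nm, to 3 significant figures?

For Z = 5 the level energies scale as Z², so the effective Rydberg energy is 13.6 × 25 = 340.0 eV.
ΔE = 340.0 × (1/4² − 1/5²) = 340.0 × 0.02250 = 7.650 eV.
λ = hc/ΔE = 1240 / 7.650 = 162 nm.

162 nm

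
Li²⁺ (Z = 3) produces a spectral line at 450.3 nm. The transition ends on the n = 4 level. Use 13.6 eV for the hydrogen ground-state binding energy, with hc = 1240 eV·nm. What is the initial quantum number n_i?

n_i = 5

The photon energy is ΔE = hc/λ = 1240 / 450.3 = 2.754 eV.
With Z = 3, ΔE = 122.4 × (1/n_f² − 1/n_i²), so 1/n_f² − 1/n_i² = 0.02250.
With n_f = 4: 1/n_i² = 1/16 − 0.02250 = 0.04000, so n_i ≈ 5.00.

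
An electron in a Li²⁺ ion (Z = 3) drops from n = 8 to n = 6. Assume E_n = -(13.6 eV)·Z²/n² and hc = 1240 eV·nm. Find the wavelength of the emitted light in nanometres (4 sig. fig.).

833.6 nm

For Z = 3 the level energies scale as Z², so the effective Rydberg energy is 13.6 × 9 = 122.4 eV.
ΔE = 122.4 × (1/6² − 1/8²) = 122.4 × 0.01215 = 1.488 eV.
λ = hc/ΔE = 1240 / 1.488 = 833.6 nm.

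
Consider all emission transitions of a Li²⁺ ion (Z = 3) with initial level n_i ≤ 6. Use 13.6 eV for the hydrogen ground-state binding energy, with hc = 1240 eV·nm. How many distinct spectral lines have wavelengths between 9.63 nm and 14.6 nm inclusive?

5

Enumerate all n_i → n_f pairs with 1 ≤ n_f < n_i ≤ 6 and compute λ = 1240 / [13.6·9·(1/n_f² − 1/n_i²)].
Lines falling in [9.63, 14.6] nm: 6→1 (10.42 nm), 5→1 (10.55 nm), 4→1 (10.81 nm), 3→1 (11.40 nm), 2→1 (13.51 nm).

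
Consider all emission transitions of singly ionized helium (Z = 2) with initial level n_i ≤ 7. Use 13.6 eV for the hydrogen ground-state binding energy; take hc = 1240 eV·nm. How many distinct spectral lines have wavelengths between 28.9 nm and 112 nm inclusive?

4

Enumerate all n_i → n_f pairs with 1 ≤ n_f < n_i ≤ 7 and compute λ = 1240 / [13.6·4·(1/n_f² − 1/n_i²)].
Lines falling in [28.9, 112] nm: 2→1 (30.39 nm), 7→2 (99.28 nm), 6→2 (102.6 nm), 5→2 (108.5 nm).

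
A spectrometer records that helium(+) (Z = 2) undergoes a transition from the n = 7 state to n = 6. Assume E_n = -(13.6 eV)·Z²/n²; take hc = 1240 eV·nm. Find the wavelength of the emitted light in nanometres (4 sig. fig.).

For Z = 2 the level energies scale as Z², so the effective Rydberg energy is 13.6 × 4 = 54.40 eV.
ΔE = 54.40 × (1/6² − 1/7²) = 54.40 × 0.007370 = 0.4009 eV.
λ = hc/ΔE = 1240 / 0.4009 = 3093 nm.

3093 nm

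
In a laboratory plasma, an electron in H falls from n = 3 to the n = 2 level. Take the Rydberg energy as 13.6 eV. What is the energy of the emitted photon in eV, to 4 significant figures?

1.889 eV

E_3 = −13.60/9 = −1.511 eV and E_2 = −13.60/4 = −3.400 eV.
The photon energy is |E_3 − E_2| = 1.889 eV.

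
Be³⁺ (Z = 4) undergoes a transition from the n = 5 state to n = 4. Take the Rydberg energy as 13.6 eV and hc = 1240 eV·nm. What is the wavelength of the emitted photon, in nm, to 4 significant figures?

253.3 nm

For Z = 4 the level energies scale as Z², so the effective Rydberg energy is 13.6 × 16 = 217.6 eV.
ΔE = 217.6 × (1/4² − 1/5²) = 217.6 × 0.02250 = 4.896 eV.
λ = hc/ΔE = 1240 / 4.896 = 253.3 nm.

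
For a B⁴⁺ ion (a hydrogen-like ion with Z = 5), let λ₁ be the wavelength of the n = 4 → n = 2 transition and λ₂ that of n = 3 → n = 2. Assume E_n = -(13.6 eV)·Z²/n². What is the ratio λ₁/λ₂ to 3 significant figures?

λ ∝ 1/ΔE ∝ 1/(1/n_f² − 1/n_i²), and the Z² and hc factors cancel in the ratio.
λ₁/λ₂ = (1/2² − 1/3²)/(1/2² − 1/4²) = 0.1389/0.1875 = 0.741.

0.741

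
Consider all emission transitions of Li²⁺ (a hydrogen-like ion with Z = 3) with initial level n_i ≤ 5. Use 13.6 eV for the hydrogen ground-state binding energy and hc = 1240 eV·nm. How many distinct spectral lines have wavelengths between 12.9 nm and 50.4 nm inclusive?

2

Enumerate all n_i → n_f pairs with 1 ≤ n_f < n_i ≤ 5 and compute λ = 1240 / [13.6·9·(1/n_f² − 1/n_i²)].
Lines falling in [12.9, 50.4] nm: 2→1 (13.51 nm), 5→2 (48.24 nm).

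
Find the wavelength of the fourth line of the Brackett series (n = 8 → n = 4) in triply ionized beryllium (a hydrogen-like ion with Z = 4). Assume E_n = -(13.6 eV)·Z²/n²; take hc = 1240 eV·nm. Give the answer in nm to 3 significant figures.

122 nm

The Brackett series terminates on n_f = 4; the fourth line has n_i = 4+4 = 8.
ΔE = 217.6 × (1/4² − 1/8²) = 10.20 eV.
λ = 1240 / 10.20 = 122 nm.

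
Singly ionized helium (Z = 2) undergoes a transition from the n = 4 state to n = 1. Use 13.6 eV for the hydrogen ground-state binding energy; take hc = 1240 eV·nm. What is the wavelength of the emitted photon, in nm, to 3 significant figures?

For Z = 2 the level energies scale as Z², so the effective Rydberg energy is 13.6 × 4 = 54.40 eV.
ΔE = 54.40 × (1/1² − 1/4²) = 54.40 × 0.9375 = 51.00 eV.
λ = hc/ΔE = 1240 / 51.00 = 24.3 nm.

24.3 nm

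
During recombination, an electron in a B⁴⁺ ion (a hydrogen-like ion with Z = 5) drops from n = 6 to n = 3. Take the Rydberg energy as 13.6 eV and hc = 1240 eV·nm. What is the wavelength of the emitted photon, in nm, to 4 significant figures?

43.76 nm

For Z = 5 the level energies scale as Z², so the effective Rydberg energy is 13.6 × 25 = 340.0 eV.
ΔE = 340.0 × (1/3² − 1/6²) = 340.0 × 0.08333 = 28.33 eV.
λ = hc/ΔE = 1240 / 28.33 = 43.76 nm.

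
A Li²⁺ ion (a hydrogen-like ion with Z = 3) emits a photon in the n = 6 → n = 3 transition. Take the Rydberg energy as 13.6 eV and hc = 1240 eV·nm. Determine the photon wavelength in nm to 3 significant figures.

122 nm

For Z = 3 the level energies scale as Z², so the effective Rydberg energy is 13.6 × 9 = 122.4 eV.
ΔE = 122.4 × (1/3² − 1/6²) = 122.4 × 0.08333 = 10.20 eV.
λ = hc/ΔE = 1240 / 10.20 = 122 nm.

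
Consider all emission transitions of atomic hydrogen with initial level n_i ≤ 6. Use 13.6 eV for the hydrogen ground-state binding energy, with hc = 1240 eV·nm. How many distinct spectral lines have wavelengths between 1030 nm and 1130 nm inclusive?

Enumerate all n_i → n_f pairs with 1 ≤ n_f < n_i ≤ 6 and compute λ = 1240 / [13.6·1·(1/n_f² − 1/n_i²)].
Lines falling in [1030, 1130] nm: 6→3 (1094 nm).

1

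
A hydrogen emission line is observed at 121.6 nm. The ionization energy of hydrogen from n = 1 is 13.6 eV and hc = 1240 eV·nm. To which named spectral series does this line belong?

Lyman

ΔE = 1240/121.6 = 10.20 eV.
This matches 13.6 × (1/1² − 1/2²), so n_f = 1: the Lyman series.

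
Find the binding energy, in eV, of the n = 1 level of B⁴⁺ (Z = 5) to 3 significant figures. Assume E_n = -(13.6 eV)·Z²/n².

E_n = −13.6 Z²/n² = −340.0/n² eV for Z = 5.
E_1 = −340.0/1 = −340 eV, so ionization (to E = 0) requires 340 eV.

340 eV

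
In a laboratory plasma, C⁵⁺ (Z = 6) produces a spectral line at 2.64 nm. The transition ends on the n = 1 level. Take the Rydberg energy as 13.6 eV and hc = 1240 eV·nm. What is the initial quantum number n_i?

The photon energy is ΔE = hc/λ = 1240 / 2.64 = 469.7 eV.
With Z = 6, ΔE = 489.6 × (1/n_f² − 1/n_i²), so 1/n_f² − 1/n_i² = 0.9593.
With n_f = 1: 1/n_i² = 1/1 − 0.9593 = 0.04065, so n_i ≈ 4.96.

n_i = 5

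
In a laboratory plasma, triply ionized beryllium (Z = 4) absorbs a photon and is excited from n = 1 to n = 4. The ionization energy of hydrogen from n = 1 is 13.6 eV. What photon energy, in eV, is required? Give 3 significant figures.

The Bohr energies scale as Z², so for Z = 4: E_n = −217.6/n² eV.
E_4 = −217.6/16 = −13.60 eV and E_1 = −217.6/1 = −217.6 eV.
The photon energy is |E_4 − E_1| = 204 eV.

204 eV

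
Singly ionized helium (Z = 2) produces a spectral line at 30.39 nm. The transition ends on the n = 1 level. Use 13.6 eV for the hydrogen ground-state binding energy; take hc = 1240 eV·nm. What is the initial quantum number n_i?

The photon energy is ΔE = hc/λ = 1240 / 30.39 = 40.80 eV.
With Z = 2, ΔE = 54.40 × (1/n_f² − 1/n_i²), so 1/n_f² − 1/n_i² = 0.7501.
With n_f = 1: 1/n_i² = 1/1 − 0.7501 = 0.2499, so n_i ≈ 2.00.

n_i = 2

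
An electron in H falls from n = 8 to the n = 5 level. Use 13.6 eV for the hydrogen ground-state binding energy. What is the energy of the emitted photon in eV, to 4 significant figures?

E_8 = −13.60/64 = −0.2125 eV and E_5 = −13.60/25 = −0.5440 eV.
The photon energy is |E_8 − E_5| = 0.3315 eV.

0.3315 eV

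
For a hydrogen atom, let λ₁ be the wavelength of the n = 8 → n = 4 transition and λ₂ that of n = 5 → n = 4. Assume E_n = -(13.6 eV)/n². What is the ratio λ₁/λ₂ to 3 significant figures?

0.480

λ ∝ 1/ΔE ∝ 1/(1/n_f² − 1/n_i²), and the Z² and hc factors cancel in the ratio.
λ₁/λ₂ = (1/4² − 1/5²)/(1/4² − 1/8²) = 0.02250/0.04688 = 0.480.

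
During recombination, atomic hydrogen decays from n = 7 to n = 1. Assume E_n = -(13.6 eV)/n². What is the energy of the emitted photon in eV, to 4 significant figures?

13.32 eV

E_7 = −13.60/49 = −0.2776 eV and E_1 = −13.60/1 = −13.60 eV.
The photon energy is |E_7 − E_1| = 13.32 eV.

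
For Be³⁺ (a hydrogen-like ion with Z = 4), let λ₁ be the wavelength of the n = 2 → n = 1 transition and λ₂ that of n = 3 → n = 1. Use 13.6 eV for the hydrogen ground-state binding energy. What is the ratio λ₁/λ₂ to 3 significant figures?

λ ∝ 1/ΔE ∝ 1/(1/n_f² − 1/n_i²), and the Z² and hc factors cancel in the ratio.
λ₁/λ₂ = (1/1² − 1/3²)/(1/1² − 1/2²) = 0.8889/0.7500 = 1.19.

1.19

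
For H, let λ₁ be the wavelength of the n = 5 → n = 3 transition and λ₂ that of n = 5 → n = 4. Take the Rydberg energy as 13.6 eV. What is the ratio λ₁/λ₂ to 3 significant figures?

0.316

λ ∝ 1/ΔE ∝ 1/(1/n_f² − 1/n_i²), and the Z² and hc factors cancel in the ratio.
λ₁/λ₂ = (1/4² − 1/5²)/(1/3² − 1/5²) = 0.02250/0.07111 = 0.316.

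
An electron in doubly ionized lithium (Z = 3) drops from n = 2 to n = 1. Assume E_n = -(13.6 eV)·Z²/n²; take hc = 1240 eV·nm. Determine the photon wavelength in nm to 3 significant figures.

13.5 nm

For Z = 3 the level energies scale as Z², so the effective Rydberg energy is 13.6 × 9 = 122.4 eV.
ΔE = 122.4 × (1/1² − 1/2²) = 122.4 × 0.7500 = 91.80 eV.
λ = hc/ΔE = 1240 / 91.80 = 13.5 nm.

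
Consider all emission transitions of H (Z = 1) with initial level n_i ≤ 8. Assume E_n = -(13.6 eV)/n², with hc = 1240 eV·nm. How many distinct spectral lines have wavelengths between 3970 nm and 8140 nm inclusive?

4

Enumerate all n_i → n_f pairs with 1 ≤ n_f < n_i ≤ 8 and compute λ = 1240 / [13.6·1·(1/n_f² − 1/n_i²)].
Lines falling in [3970, 8140] nm: 5→4 (4052 nm), 7→5 (4654 nm), 6→5 (7460 nm), 8→6 (7503 nm).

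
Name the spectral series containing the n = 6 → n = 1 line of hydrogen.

Lyman

The series is set by the lower level: n_f = 1 is the Lyman series.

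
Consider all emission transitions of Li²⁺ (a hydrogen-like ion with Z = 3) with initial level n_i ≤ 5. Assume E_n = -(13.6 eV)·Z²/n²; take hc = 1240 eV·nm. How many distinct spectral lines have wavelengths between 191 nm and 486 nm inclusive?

2

Enumerate all n_i → n_f pairs with 1 ≤ n_f < n_i ≤ 5 and compute λ = 1240 / [13.6·9·(1/n_f² − 1/n_i²)].
Lines falling in [191, 486] nm: 4→3 (208.4 nm), 5→4 (450.3 nm).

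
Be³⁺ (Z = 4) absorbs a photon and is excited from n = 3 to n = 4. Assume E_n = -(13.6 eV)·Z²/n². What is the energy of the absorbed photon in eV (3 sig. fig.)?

10.6 eV

The Bohr energies scale as Z², so for Z = 4: E_n = −217.6/n² eV.
E_4 = −217.6/16 = −13.60 eV and E_3 = −217.6/9 = −24.18 eV.
The photon energy is |E_4 − E_3| = 10.6 eV.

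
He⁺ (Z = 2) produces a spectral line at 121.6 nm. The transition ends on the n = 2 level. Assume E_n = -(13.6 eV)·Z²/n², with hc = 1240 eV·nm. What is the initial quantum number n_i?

n_i = 4

The photon energy is ΔE = hc/λ = 1240 / 121.6 = 10.20 eV.
With Z = 2, ΔE = 54.40 × (1/n_f² − 1/n_i²), so 1/n_f² − 1/n_i² = 0.1875.
With n_f = 2: 1/n_i² = 1/4 − 0.1875 = 0.06255, so n_i ≈ 4.00.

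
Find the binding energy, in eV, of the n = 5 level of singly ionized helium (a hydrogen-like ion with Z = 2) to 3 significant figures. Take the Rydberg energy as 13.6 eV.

2.18 eV

E_n = −13.6 Z²/n² = −54.40/n² eV for Z = 2.
E_5 = −54.40/25 = −2.18 eV, so ionization (to E = 0) requires 2.18 eV.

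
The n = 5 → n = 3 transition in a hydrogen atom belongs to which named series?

Paschen

The series is set by the lower level: n_f = 3 is the Paschen series.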